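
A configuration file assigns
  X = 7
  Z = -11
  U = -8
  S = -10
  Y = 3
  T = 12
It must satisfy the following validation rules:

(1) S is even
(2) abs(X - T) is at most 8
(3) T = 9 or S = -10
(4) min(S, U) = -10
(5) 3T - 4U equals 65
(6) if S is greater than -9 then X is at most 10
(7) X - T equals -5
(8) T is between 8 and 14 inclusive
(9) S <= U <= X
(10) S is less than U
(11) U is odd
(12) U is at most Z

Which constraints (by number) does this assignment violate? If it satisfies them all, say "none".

Constraints 5, 11, and 12 are violated.

(1) S = -10 is even — OK.
(2) abs(7 - 12) = 5; 5 ≤ 8 — OK.
(3) T = 12 ≠ 9, but S = -10 = -10 (second disjunct) — OK.
(4) min(-10, -8) = -10 — OK.
(5) 3T - 4U = 3(12) - 4(-8) = 68, not 65 — violated.
(6) S = -10, not > -9; antecedent false, conditional vacuously true — OK.
(7) X - T = 7 - 12 = -5 — OK.
(8) T = 12 lies in [8, 14] — OK.
(9) values -10 <= -8 <= 7 — OK.
(10) S = -10, U = -8; -10 < -8 — OK.
(11) U = -8 is even — violated.
(12) U = -8, Z = -11; -8 > -11 (want ≤) — violated.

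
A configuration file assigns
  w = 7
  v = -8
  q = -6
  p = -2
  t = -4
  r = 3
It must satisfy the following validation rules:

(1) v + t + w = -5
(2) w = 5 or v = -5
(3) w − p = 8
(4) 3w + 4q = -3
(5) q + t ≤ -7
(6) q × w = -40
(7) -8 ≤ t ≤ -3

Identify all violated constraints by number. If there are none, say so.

(1) v + t + w = -8 + (-4) + 7 = -5 — holds.
(2) w = 7 ≠ 5 and v = -8 ≠ -5; both disjuncts false — does not hold.
(3) w − p = 7 − (-2) = 9, not 8 — does not hold.
(4) 3w + 4q = 3(7) + 4(-6) = -3 — holds.
(5) q + t = -6 + (-4) = -10; -10 ≤ -7 — holds.
(6) q × w = -6 × 7 = -42, not -40 — does not hold.
(7) t = -4 lies in [-8, -3] — holds.

Violated: 2, 3, 6.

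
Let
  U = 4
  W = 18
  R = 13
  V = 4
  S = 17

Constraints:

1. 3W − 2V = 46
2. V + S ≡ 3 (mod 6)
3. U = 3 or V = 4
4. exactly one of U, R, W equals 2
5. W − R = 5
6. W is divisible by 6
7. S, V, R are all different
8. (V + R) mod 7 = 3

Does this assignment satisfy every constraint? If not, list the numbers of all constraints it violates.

The assignment fails constraint 4.

1. 3W − 2V = 3(18) − 2(4) = 46  true
2. V + S = 21; 21 mod 6 = 3  true
3. U = 4 ≠ 3, but V = 4 = 4 (second disjunct)  true
4. U=4, R=13, W=18; 0 of them equal 2, not exactly one  false
5. W − R = 18 − 13 = 5  true
6. 18 / 6 = 3, so 6 divides 18  true
7. values 17, 4, 13 are pairwise distinct  true
8. V + R = 17; 17 mod 7 = 3  true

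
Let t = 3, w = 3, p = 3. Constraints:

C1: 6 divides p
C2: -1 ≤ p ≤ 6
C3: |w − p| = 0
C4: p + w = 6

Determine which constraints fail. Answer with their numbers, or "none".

The assignment fails constraint 1.

C1: 3 = 6×0 + 3, so 6 does not divide 3 — violated.
C2: p = 3 lies in [-1, 6] — OK.
C3: |3 − 3| = 0 — OK.
C4: p + w = 3 + 3 = 6 — OK.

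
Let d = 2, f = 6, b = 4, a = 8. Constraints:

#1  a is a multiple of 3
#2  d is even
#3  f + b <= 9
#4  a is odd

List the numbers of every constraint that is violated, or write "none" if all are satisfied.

#1 8 = 3*2 + 2, so 3 does not divide 8  ✘
#2 d = 2 is even  ✔
#3 f + b = 6 + 4 = 10; 10 > 9, bound 9 not met  ✘
#4 a = 8 is even  ✘

Violated: 1, 3, and 4.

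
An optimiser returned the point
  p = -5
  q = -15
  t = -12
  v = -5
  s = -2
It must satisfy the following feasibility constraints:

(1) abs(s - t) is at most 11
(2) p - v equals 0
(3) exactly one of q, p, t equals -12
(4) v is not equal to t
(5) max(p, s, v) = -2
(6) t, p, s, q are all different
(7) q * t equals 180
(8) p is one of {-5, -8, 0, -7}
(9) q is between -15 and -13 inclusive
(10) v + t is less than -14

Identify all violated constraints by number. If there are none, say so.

(1) abs(-2 - (-12)) = 10; 10 ≤ 11  ✔
(2) p - v = -5 - (-5) = 0  ✔
(3) q=-15, p=-5, t=-12; 1 of them equals -12  ✔
(4) v = -5, t = -12; distinct  ✔
(5) max(-5, -2, -5) = -2  ✔
(6) values -12, -5, -2, -15 are pairwise distinct  ✔
(7) q * t = -15 * (-12) = 180  ✔
(8) p = -5 is in {-5, -8, 0, -7}  ✔
(9) q = -15 lies in [-15, -13]  ✔
(10) v + t = -5 + (-12) = -17; -17 < -14  ✔

Yes — all constraints hold.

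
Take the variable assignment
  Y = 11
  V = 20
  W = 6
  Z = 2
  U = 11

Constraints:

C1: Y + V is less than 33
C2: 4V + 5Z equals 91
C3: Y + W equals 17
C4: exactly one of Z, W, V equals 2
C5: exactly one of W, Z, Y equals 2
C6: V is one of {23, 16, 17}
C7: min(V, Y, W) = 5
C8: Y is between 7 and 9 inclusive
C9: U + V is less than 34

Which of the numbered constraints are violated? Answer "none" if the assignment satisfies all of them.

C1: Y + V = 11 + 20 = 31; 31 < 33 — satisfied.
C2: 4V + 5Z = 4(20) + 5(2) = 90, not 91 — violated.
C3: Y + W = 11 + 6 = 17 — satisfied.
C4: Z=2, W=6, V=20; 1 of them equals 2 — satisfied.
C5: W=6, Z=2, Y=11; 1 of them equals 2 — satisfied.
C6: V = 20 is not in {23, 16, 17} — violated.
C7: min(20, 11, 6) = 6, not 5 — violated.
C8: Y = 11 is outside [7, 9] — violated.
C9: U + V = 11 + 20 = 31; 31 < 34 — satisfied.

Constraints 2, 6, 7, 8 are violated.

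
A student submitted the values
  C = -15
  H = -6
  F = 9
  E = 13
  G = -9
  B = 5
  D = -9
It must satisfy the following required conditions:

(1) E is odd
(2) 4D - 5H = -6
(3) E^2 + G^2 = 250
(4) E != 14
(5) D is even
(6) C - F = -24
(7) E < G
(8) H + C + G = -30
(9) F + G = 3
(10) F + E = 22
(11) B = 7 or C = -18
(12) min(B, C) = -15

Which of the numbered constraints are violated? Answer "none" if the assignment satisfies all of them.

(1) E = 13 is odd — satisfied.
(2) 4D - 5H = 4(-9) - 5(-6) = -6 — satisfied.
(3) E^2 + G^2 = 13^2 + (-9)^2 = 169 + 81 = 250 — satisfied.
(4) E = 13, and 13 ≠ 14 — satisfied.
(5) D = -9 is odd — violated.
(6) C - F = -15 - 9 = -24 — satisfied.
(7) E = 13, G = -9; 13 ≥ -9 (want <) — violated.
(8) H + C + G = -6 + (-15) + (-9) = -30 — satisfied.
(9) F + G = 9 + (-9) = 0, not 3 — violated.
(10) F + E = 9 + 13 = 22 — satisfied.
(11) B = 5 ≠ 7 and C = -15 ≠ -18; both disjuncts false — violated.
(12) min(5, -15) = -15 — satisfied.

The assignment fails constraints 5, 7, 9, and 11.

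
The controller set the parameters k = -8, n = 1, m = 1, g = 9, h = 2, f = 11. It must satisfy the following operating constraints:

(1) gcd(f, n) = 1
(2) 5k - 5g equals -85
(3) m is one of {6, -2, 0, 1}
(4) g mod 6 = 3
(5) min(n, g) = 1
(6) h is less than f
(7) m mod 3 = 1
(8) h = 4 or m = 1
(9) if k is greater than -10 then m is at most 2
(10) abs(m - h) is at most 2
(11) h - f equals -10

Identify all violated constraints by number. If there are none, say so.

No — constraint 11 is not satisfied.

(1) gcd(11, 1) = 1 — satisfied.
(2) 5k - 5g = 5(-8) - 5(9) = -85 — satisfied.
(3) m = 1 is in {6, -2, 0, 1} — satisfied.
(4) 9 mod 6 = 3 — satisfied.
(5) min(1, 9) = 1 — satisfied.
(6) h = 2, f = 11; 2 < 11 — satisfied.
(7) 1 mod 3 = 1 — satisfied.
(8) h = 2 ≠ 4, but m = 1 = 1 (second disjunct) — satisfied.
(9) k = -8 > -10, so we need m ≤ 2; m = 1 ≤ 2 — satisfied.
(10) abs(1 - 2) = 1; 1 ≤ 2 — satisfied.
(11) h - f = 2 - 11 = -9, not -10 — violated.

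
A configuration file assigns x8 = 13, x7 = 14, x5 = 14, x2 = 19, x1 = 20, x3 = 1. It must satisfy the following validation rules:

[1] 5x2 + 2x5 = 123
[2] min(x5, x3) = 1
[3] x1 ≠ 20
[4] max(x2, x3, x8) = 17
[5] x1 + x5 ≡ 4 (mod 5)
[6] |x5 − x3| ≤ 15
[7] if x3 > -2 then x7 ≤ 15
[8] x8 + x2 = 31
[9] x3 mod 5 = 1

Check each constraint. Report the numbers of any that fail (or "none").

Constraints 3, 4, and 8 are violated.

[1] 5x2 + 2x5 = 5(19) + 2(14) = 123  true
[2] min(14, 1) = 1  true
[3] x1 = 20, but 20 is required to differ  false
[4] max(19, 1, 13) = 19, not 17  false
[5] x1 + x5 = 34; 34 mod 5 = 4  true
[6] |14 − 1| = 13; 13 ≤ 15  true
[7] x3 = 1 > -2, so we need x7 ≤ 15; x7 = 14 ≤ 15  true
[8] x8 + x2 = 13 + 19 = 32, not 31  false
[9] 1 mod 5 = 1  true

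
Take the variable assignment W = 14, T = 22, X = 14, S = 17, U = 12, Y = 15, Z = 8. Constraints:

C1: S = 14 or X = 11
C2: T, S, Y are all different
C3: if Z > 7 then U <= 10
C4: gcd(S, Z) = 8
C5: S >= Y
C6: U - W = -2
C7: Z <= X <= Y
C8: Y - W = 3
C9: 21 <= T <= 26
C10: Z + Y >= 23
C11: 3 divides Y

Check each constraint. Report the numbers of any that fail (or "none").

The assignment fails constraints 1, 3, 4, 8.

C1: S = 17 ≠ 14 and X = 14 ≠ 11; both disjuncts false — violated.
C2: values 22, 17, 15 are pairwise distinct — satisfied.
C3: Z = 8 > 7, so we need U ≤ 10; but U = 12 > 10 — violated.
C4: gcd(17, 8) = 1, not 8 — violated.
C5: S = 17, Y = 15; 17 ≥ 15 — satisfied.
C6: U - W = 12 - 14 = -2 — satisfied.
C7: values 8 <= 14 <= 15 — satisfied.
C8: Y - W = 15 - 14 = 1, not 3 — violated.
C9: T = 22 lies in [21, 26] — satisfied.
C10: Z + Y = 8 + 15 = 23; 23 ≥ 23 — satisfied.
C11: 15 / 3 = 5, so 3 divides 15 — satisfied.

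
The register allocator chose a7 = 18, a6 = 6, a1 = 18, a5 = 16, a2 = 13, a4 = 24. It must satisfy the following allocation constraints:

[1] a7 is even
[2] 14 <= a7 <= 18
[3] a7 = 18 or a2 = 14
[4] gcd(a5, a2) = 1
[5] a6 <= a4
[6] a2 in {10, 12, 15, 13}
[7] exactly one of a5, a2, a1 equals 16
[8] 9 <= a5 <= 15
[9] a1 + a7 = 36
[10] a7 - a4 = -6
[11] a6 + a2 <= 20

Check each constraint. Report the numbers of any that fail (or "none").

[1] a7 = 18 is even — satisfied.
[2] a7 = 18 lies in [14, 18] — satisfied.
[3] a7 = 18 = 18 (first disjunct) — satisfied.
[4] gcd(16, 13) = 1 — satisfied.
[5] a6 = 6, a4 = 24; 6 ≤ 24 — satisfied.
[6] a2 = 13 is in {10, 12, 15, 13} — satisfied.
[7] a5=16, a2=13, a1=18; 1 of them equals 16 — satisfied.
[8] a5 = 16 is outside [9, 15] — violated.
[9] a1 + a7 = 18 + 18 = 36 — satisfied.
[10] a7 - a4 = 18 - 24 = -6 — satisfied.
[11] a6 + a2 = 6 + 13 = 19; 19 ≤ 20 — satisfied.

The assignment fails constraint 8.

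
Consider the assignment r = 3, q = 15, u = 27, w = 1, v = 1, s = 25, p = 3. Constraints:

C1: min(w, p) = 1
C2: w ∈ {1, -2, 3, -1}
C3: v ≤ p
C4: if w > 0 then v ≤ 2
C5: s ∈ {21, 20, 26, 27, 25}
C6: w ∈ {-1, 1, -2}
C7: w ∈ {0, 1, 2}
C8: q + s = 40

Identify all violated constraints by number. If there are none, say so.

C1: min(1, 3) = 1  yes
C2: w = 1 is in {1, -2, 3, -1}  yes
C3: v = 1, p = 3; 1 ≤ 3  yes
C4: w = 1 > 0, so we need v ≤ 2; v = 1 ≤ 2  yes
C5: s = 25 is in {21, 20, 26, 27, 25}  yes
C6: w = 1 is in {-1, 1, -2}  yes
C7: w = 1 is in {0, 1, 2}  yes
C8: q + s = 15 + 25 = 40  yes

No violations.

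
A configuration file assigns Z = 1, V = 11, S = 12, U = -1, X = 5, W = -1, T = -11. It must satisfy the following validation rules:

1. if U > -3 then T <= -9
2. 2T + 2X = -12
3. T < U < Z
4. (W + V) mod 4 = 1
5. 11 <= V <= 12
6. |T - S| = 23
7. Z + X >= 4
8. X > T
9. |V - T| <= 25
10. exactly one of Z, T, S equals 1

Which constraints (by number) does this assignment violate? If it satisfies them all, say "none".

The assignment fails constraint 4.

1. U = -1 > -3, so we need T ≤ -9; T = -11 ≤ -9 — holds.
2. 2T + 2X = 2(-11) + 2(5) = -12 — holds.
3. values -11 < -1 < 1 — holds.
4. W + V = 10; 10 mod 4 = 2, not 1 — fails.
5. V = 11 lies in [11, 12] — holds.
6. |-11 - 12| = 23 — holds.
7. Z + X = 1 + 5 = 6; 6 ≥ 4 — holds.
8. X = 5, T = -11; 5 > -11 — holds.
9. |11 - (-11)| = 22; 22 ≤ 25 — holds.
10. Z=1, T=-11, S=12; 1 of them equals 1 — holds.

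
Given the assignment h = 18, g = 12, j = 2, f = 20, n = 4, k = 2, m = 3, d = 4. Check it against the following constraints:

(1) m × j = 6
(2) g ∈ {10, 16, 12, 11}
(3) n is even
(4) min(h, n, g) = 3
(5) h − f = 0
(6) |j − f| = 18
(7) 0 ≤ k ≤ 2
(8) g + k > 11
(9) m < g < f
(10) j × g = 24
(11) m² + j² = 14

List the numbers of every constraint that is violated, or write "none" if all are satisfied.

No — constraints 4, 5, and 11 are not satisfied.

(1) m × j = 3 × 2 = 6 — OK.
(2) g = 12 is in {10, 16, 12, 11} — OK.
(3) n = 4 is even — OK.
(4) min(18, 4, 12) = 4, not 3 — violated.
(5) h − f = 18 − 20 = -2, not 0 — violated.
(6) |2 − 20| = 18 — OK.
(7) k = 2 lies in [0, 2] — OK.
(8) g + k = 12 + 2 = 14; 14 > 11 — OK.
(9) values 3 < 12 < 20 — OK.
(10) j × g = 2 × 12 = 24 — OK.
(11) m² + j² = 3² + 2² = 9 + 4 = 13, not 14 — violated.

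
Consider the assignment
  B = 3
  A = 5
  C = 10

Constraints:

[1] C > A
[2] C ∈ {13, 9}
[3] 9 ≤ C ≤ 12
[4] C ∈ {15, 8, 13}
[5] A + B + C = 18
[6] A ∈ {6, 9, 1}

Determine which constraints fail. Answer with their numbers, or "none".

[1] C = 10, A = 5; 10 > 5 — holds.
[2] C = 10 is not in {13, 9} — fails.
[3] C = 10 lies in [9, 12] — holds.
[4] C = 10 is not in {15, 8, 13} — fails.
[5] A + B + C = 5 + 3 + 10 = 18 — holds.
[6] A = 5 is not in {6, 9, 1} — fails.

No — constraints 2, 4, and 6 are not satisfied.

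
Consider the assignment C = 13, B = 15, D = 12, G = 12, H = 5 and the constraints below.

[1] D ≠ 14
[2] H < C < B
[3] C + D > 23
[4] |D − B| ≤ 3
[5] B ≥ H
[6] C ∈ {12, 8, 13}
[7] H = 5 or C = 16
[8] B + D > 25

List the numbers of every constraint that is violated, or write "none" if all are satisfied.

All constraints are satisfied.

[1] D = 12, and 12 ≠ 14 — satisfied.
[2] values 5 < 13 < 15 — satisfied.
[3] C + D = 13 + 12 = 25; 25 > 23 — satisfied.
[4] |12 − 15| = 3; 3 ≤ 3 — satisfied.
[5] B = 15, H = 5; 15 ≥ 5 — satisfied.
[6] C = 13 is in {12, 8, 13} — satisfied.
[7] H = 5 = 5 (first disjunct) — satisfied.
[8] B + D = 15 + 12 = 27; 27 > 25 — satisfied.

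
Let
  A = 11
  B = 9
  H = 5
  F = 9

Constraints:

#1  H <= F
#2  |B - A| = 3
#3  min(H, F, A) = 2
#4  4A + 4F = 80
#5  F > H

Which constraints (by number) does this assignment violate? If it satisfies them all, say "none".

Violated: 2, 3.

#1 H = 5, F = 9; 5 ≤ 9 — satisfied.
#2 |9 - 11| = 2, not 3 — violated.
#3 min(5, 9, 11) = 5, not 2 — violated.
#4 4A + 4F = 4(11) + 4(9) = 80 — satisfied.
#5 F = 9, H = 5; 9 > 5 — satisfied.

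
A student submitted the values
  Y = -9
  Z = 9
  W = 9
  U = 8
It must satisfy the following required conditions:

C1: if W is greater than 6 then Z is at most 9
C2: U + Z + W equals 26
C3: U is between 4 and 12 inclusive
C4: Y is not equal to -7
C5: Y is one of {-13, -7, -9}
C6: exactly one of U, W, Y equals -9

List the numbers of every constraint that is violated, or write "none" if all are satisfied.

Yes — all constraints hold.

C1: W = 9 > 6, so we need Z ≤ 9; Z = 9 ≤ 9 — OK.
C2: U + Z + W = 8 + 9 + 9 = 26 — OK.
C3: U = 8 lies in [4, 12] — OK.
C4: Y = -9, and -9 ≠ -7 — OK.
C5: Y = -9 is in {-13, -7, -9} — OK.
C6: U=8, W=9, Y=-9; 1 of them equals -9 — OK.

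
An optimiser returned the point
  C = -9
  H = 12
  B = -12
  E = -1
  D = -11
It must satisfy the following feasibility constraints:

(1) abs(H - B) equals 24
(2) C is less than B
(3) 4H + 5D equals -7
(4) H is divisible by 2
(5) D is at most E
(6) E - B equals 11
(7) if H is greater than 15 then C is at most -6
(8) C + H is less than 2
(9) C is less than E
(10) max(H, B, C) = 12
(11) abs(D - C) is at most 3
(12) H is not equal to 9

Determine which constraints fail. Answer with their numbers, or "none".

(1) abs(12 - (-12)) = 24  ✓
(2) C = -9, B = -12; -9 ≥ -12 (want <)  ✗
(3) 4H + 5D = 4(12) + 5(-11) = -7  ✓
(4) 12 / 2 = 6, so 2 divides 12  ✓
(5) D = -11, E = -1; -11 ≤ -1  ✓
(6) E - B = -1 - (-12) = 11  ✓
(7) H = 12, not > 15; antecedent false, conditional vacuously true  ✓
(8) C + H = -9 + 12 = 3; 3 ≥ 2, bound 2 not met  ✗
(9) C = -9, E = -1; -9 < -1  ✓
(10) max(12, -12, -9) = 12  ✓
(11) abs(-11 - (-9)) = 2; 2 ≤ 3  ✓
(12) H = 12, and 12 ≠ 9  ✓

Violated: 2, 8.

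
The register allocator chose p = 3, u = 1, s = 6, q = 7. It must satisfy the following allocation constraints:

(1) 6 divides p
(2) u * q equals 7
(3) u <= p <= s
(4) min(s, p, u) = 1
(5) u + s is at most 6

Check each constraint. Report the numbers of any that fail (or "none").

(1) 3 = 6*0 + 3, so 6 does not divide 3 — violated.
(2) u * q = 1 * 7 = 7 — OK.
(3) values 1 <= 3 <= 6 — OK.
(4) min(6, 3, 1) = 1 — OK.
(5) u + s = 1 + 6 = 7; 7 > 6, bound 6 not met — violated.

Violated: 1, 5.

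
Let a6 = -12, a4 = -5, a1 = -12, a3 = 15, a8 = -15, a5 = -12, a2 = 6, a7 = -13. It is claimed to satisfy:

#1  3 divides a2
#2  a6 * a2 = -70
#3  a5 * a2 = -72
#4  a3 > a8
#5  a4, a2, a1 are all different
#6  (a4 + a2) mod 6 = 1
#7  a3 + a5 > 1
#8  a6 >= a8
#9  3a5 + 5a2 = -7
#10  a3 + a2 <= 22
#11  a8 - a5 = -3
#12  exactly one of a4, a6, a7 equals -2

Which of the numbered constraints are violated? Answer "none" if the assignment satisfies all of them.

#1 6 / 3 = 2, so 3 divides 6  true
#2 a6 * a2 = -12 * 6 = -72, not -70  false
#3 a5 * a2 = -12 * 6 = -72  true
#4 a3 = 15, a8 = -15; 15 > -15  true
#5 values -5, 6, -12 are pairwise distinct  true
#6 a4 + a2 = 1; 1 mod 6 = 1  true
#7 a3 + a5 = 15 + (-12) = 3; 3 > 1  true
#8 a6 = -12, a8 = -15; -12 ≥ -15  true
#9 3a5 + 5a2 = 3(-12) + 5(6) = -6, not -7  false
#10 a3 + a2 = 15 + 6 = 21; 21 ≤ 22  true
#11 a8 - a5 = -15 - (-12) = -3  true
#12 a4=-5, a6=-12, a7=-13; 0 of them equal -2, not exactly one  false

Violated: 2, 9, 12.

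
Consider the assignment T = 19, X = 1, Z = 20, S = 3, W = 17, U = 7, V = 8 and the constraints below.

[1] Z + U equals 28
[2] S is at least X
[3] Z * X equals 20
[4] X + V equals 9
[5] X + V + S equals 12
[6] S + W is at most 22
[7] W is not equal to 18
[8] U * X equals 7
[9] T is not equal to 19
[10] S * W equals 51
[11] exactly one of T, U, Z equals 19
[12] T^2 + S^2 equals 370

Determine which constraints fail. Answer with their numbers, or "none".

[1] Z + U = 20 + 7 = 27, not 28 — violated.
[2] S = 3, X = 1; 3 ≥ 1 — OK.
[3] Z * X = 20 * 1 = 20 — OK.
[4] X + V = 1 + 8 = 9 — OK.
[5] X + V + S = 1 + 8 + 3 = 12 — OK.
[6] S + W = 3 + 17 = 20; 20 ≤ 22 — OK.
[7] W = 17, and 17 ≠ 18 — OK.
[8] U * X = 7 * 1 = 7 — OK.
[9] T = 19, but 19 is required to differ — violated.
[10] S * W = 3 * 17 = 51 — OK.
[11] T=19, U=7, Z=20; 1 of them equals 19 — OK.
[12] T^2 + S^2 = 19^2 + 3^2 = 361 + 9 = 370 — OK.

No — constraints 1, 9 are not satisfied.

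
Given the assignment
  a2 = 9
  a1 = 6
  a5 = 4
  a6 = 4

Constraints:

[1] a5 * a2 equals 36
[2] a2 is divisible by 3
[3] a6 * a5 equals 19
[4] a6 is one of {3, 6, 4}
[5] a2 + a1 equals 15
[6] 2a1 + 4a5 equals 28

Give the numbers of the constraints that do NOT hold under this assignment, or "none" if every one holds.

The assignment fails constraint 3.

[1] a5 * a2 = 4 * 9 = 36 — holds.
[2] 9 / 3 = 3, so 3 divides 9 — holds.
[3] a6 * a5 = 4 * 4 = 16, not 19 — fails.
[4] a6 = 4 is in {3, 6, 4} — holds.
[5] a2 + a1 = 9 + 6 = 15 — holds.
[6] 2a1 + 4a5 = 2(6) + 4(4) = 28 — holds.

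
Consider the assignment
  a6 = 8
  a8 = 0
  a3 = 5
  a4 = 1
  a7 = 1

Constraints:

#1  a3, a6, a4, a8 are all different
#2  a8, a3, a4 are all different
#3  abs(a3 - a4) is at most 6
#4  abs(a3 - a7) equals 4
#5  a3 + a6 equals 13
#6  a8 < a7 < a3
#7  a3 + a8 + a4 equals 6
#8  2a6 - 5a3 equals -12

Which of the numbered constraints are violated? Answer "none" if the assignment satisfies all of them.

#1 values 5, 8, 1, 0 are pairwise distinct  ✓
#2 values 0, 5, 1 are pairwise distinct  ✓
#3 abs(5 - 1) = 4; 4 ≤ 6  ✓
#4 abs(5 - 1) = 4  ✓
#5 a3 + a6 = 5 + 8 = 13  ✓
#6 values 0 < 1 < 5  ✓
#7 a3 + a8 + a4 = 5 + 0 + 1 = 6  ✓
#8 2a6 - 5a3 = 2(8) - 5(5) = -9, not -12  ✗

Violated: 8.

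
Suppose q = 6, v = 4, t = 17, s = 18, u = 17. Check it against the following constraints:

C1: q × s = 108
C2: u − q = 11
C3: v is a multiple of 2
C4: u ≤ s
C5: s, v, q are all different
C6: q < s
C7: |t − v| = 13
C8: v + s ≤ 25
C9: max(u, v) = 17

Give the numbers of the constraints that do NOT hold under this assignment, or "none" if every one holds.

C1: q × s = 6 × 18 = 108 — holds.
C2: u − q = 17 − 6 = 11 — holds.
C3: 4 / 2 = 2, so 2 divides 4 — holds.
C4: u = 17, s = 18; 17 ≤ 18 — holds.
C5: values 18, 4, 6 are pairwise distinct — holds.
C6: q = 6, s = 18; 6 < 18 — holds.
C7: |17 − 4| = 13 — holds.
C8: v + s = 4 + 18 = 22; 22 ≤ 25 — holds.
C9: max(17, 4) = 17 — holds.

Yes — all constraints hold.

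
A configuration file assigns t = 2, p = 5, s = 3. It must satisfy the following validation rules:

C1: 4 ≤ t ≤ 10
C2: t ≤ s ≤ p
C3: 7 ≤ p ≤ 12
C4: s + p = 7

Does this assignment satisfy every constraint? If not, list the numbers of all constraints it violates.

Violated: 1, 3, and 4.

C1: t = 2 is outside [4, 10]  FAIL
C2: values 2 ≤ 3 ≤ 5  OK
C3: p = 5 is outside [7, 12]  FAIL
C4: s + p = 3 + 5 = 8, not 7  FAIL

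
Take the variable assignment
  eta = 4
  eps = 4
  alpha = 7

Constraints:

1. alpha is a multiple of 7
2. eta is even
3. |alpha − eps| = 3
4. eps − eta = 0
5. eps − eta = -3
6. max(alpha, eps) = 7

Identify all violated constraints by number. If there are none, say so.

1. 7 / 7 = 1, so 7 divides 7 — OK.
2. eta = 4 is even — OK.
3. |7 − 4| = 3 — OK.
4. eps − eta = 4 − 4 = 0 — OK.
5. eps − eta = 4 − 4 = 0, not -3 — violated.
6. max(7, 4) = 7 — OK.

Violated: 5.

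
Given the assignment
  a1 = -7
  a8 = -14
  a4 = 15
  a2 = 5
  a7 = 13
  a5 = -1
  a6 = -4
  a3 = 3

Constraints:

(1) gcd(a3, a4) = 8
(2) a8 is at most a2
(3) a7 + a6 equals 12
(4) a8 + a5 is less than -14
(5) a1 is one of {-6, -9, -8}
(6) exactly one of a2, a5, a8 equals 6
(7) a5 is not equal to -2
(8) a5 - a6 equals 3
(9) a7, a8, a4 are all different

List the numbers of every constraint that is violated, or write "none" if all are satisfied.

Violated: 1, 3, 5, and 6.

(1) gcd(3, 15) = 3, not 8 — violated.
(2) a8 = -14, a2 = 5; -14 ≤ 5 — OK.
(3) a7 + a6 = 13 + (-4) = 9, not 12 — violated.
(4) a8 + a5 = -14 + (-1) = -15; -15 < -14 — OK.
(5) a1 = -7 is not in {-6, -9, -8} — violated.
(6) a2=5, a5=-1, a8=-14; 0 of them equal 6, not exactly one — violated.
(7) a5 = -1, and -1 ≠ -2 — OK.
(8) a5 - a6 = -1 - (-4) = 3 — OK.
(9) values 13, -14, 15 are pairwise distinct — OK.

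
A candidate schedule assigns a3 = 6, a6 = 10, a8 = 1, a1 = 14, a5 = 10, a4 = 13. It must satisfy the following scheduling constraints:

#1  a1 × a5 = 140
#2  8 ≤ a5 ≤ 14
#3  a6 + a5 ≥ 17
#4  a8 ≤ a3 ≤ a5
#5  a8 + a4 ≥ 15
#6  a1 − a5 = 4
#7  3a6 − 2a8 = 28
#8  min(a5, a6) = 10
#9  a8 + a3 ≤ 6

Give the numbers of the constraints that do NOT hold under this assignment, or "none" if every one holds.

#1 a1 × a5 = 14 × 10 = 140 — satisfied.
#2 a5 = 10 lies in [8, 14] — satisfied.
#3 a6 + a5 = 10 + 10 = 20; 20 ≥ 17 — satisfied.
#4 values 1 ≤ 6 ≤ 10 — satisfied.
#5 a8 + a4 = 1 + 13 = 14; 14 < 15, bound 15 not met — violated.
#6 a1 − a5 = 14 − 10 = 4 — satisfied.
#7 3a6 − 2a8 = 3(10) − 2(1) = 28 — satisfied.
#8 min(10, 10) = 10 — satisfied.
#9 a8 + a3 = 1 + 6 = 7; 7 > 6, bound 6 not met — violated.

Constraints 5 and 9 do not hold.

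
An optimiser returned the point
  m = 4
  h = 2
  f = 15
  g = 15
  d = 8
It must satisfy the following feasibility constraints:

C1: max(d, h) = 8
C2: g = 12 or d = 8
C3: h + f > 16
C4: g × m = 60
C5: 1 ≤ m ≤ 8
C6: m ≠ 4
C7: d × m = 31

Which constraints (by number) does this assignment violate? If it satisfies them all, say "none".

Constraints 6, 7 do not hold.

C1: max(8, 2) = 8  holds
C2: g = 15 ≠ 12, but d = 8 = 8 (second disjunct)  holds
C3: h + f = 2 + 15 = 17; 17 > 16  holds
C4: g × m = 15 × 4 = 60  holds
C5: m = 4 lies in [1, 8]  holds
C6: m = 4, but 4 is required to differ  fails
C7: d × m = 8 × 4 = 32, not 31  fails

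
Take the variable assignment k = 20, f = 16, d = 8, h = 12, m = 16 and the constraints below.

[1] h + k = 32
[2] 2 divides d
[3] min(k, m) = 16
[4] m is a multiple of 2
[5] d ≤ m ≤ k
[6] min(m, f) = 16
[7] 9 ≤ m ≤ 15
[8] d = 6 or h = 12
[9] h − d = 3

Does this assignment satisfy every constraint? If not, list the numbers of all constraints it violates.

[1] h + k = 12 + 20 = 32  ✓
[2] 8 / 2 = 4, so 2 divides 8  ✓
[3] min(20, 16) = 16  ✓
[4] 16 / 2 = 8, so 2 divides 16  ✓
[5] values 8 ≤ 16 ≤ 20  ✓
[6] min(16, 16) = 16  ✓
[7] m = 16 is outside [9, 15]  ✗
[8] d = 8 ≠ 6, but h = 12 = 12 (second disjunct)  ✓
[9] h − d = 12 − 8 = 4, not 3  ✗

Constraints 7, 9 are violated.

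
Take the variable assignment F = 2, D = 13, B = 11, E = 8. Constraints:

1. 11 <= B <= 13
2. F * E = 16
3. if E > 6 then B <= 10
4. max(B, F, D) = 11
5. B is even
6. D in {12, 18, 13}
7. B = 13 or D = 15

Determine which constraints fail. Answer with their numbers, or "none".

No — constraints 3, 4, 5, 7 are not satisfied.

1. B = 11 lies in [11, 13]  true
2. F * E = 2 * 8 = 16  true
3. E = 8 > 6, so we need B ≤ 10; but B = 11 > 10  false
4. max(11, 2, 13) = 13, not 11  false
5. B = 11 is odd  false
6. D = 13 is in {12, 18, 13}  true
7. B = 11 ≠ 13 and D = 13 ≠ 15; both disjuncts false  false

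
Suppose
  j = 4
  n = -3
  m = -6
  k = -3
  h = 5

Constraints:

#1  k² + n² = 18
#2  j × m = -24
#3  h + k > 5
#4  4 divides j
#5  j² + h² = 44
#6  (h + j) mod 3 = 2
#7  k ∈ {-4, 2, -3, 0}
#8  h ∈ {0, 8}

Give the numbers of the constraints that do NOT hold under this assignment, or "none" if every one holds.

Constraints 3, 5, 6, 8 are violated.

#1 k² + n² = (-3)² + (-3)² = 9 + 9 = 18  yes
#2 j × m = 4 × (-6) = -24  yes
#3 h + k = 5 + (-3) = 2; 2 ≤ 5, bound 5 not met  no
#4 4 / 4 = 1, so 4 divides 4  yes
#5 j² + h² = 4² + 5² = 16 + 25 = 41, not 44  no
#6 h + j = 9; 9 mod 3 = 0, not 2  no
#7 k = -3 is in {-4, 2, -3, 0}  yes
#8 h = 5 is not in {0, 8}  no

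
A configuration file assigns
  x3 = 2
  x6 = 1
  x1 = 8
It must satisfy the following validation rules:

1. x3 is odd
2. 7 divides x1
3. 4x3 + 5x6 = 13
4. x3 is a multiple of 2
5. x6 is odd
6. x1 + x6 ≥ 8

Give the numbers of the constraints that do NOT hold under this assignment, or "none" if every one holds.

Violated: 1, 2.

1. x3 = 2 is even  fails
2. 8 = 7×1 + 1, so 7 does not divide 8  fails
3. 4x3 + 5x6 = 4(2) + 5(1) = 13  holds
4. 2 / 2 = 1, so 2 divides 2  holds
5. x6 = 1 is odd  holds
6. x1 + x6 = 8 + 1 = 9; 9 ≥ 8  holds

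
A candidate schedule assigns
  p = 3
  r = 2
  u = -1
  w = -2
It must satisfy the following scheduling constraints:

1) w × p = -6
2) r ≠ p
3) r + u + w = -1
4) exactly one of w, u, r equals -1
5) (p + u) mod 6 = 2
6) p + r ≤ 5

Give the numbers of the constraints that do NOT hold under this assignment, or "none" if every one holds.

None — every constraint holds.

1) w × p = -2 × 3 = -6  ✔
2) r = 2, p = 3; distinct  ✔
3) r + u + w = 2 + (-1) + (-2) = -1  ✔
4) w=-2, u=-1, r=2; 1 of them equals -1  ✔
5) p + u = 2; 2 mod 6 = 2  ✔
6) p + r = 3 + 2 = 5; 5 ≤ 5  ✔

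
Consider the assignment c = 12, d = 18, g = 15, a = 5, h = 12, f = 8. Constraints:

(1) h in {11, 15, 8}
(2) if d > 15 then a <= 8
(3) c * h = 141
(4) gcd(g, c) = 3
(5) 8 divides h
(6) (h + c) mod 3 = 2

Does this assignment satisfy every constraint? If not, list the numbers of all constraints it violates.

Violated: 1, 3, 5, and 6.

(1) h = 12 is not in {11, 15, 8} — does not hold.
(2) d = 18 > 15, so we need a ≤ 8; a = 5 ≤ 8 — holds.
(3) c * h = 12 * 12 = 144, not 141 — does not hold.
(4) gcd(15, 12) = 3 — holds.
(5) 12 = 8*1 + 4, so 8 does not divide 12 — does not hold.
(6) h + c = 24; 24 mod 3 = 0, not 2 — does not hold.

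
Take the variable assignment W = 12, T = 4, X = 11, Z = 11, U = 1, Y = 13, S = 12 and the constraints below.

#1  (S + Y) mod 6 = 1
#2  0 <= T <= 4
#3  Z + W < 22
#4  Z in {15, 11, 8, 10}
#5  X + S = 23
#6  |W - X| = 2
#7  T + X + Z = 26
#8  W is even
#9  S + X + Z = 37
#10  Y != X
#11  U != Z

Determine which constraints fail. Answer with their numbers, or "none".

Violated: 3, 6, and 9.

#1 S + Y = 25; 25 mod 6 = 1 — holds.
#2 T = 4 lies in [0, 4] — holds.
#3 Z + W = 11 + 12 = 23; 23 ≥ 22, bound 22 not met — fails.
#4 Z = 11 is in {15, 11, 8, 10} — holds.
#5 X + S = 11 + 12 = 23 — holds.
#6 |12 - 11| = 1, not 2 — fails.
#7 T + X + Z = 4 + 11 + 11 = 26 — holds.
#8 W = 12 is even — holds.
#9 S + X + Z = 12 + 11 + 11 = 34, not 37 — fails.
#10 Y = 13, X = 11; distinct — holds.
#11 U = 1, Z = 11; distinct — holds.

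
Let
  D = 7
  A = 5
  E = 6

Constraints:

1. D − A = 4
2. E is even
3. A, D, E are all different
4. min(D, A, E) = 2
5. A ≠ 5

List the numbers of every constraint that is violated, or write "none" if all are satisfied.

1. D − A = 7 − 5 = 2, not 4 — does not hold.
2. E = 6 is even — holds.
3. values 5, 7, 6 are pairwise distinct — holds.
4. min(7, 5, 6) = 5, not 2 — does not hold.
5. A = 5, but 5 is required to differ — does not hold.

Constraints 1, 4, and 5 do not hold.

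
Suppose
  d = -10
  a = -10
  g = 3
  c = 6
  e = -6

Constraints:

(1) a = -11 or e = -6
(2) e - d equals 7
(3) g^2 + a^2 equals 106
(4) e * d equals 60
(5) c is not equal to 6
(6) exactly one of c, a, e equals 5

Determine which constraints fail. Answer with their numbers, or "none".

(1) a = -10 ≠ -11, but e = -6 = -6 (second disjunct)  holds
(2) e - d = -6 - (-10) = 4, not 7  fails
(3) g^2 + a^2 = 3^2 + (-10)^2 = 9 + 100 = 109, not 106  fails
(4) e * d = -6 * (-10) = 60  holds
(5) c = 6, but 6 is required to differ  fails
(6) c=6, a=-10, e=-6; 0 of them equal 5, not exactly one  fails

Violated: 2, 3, 5, and 6.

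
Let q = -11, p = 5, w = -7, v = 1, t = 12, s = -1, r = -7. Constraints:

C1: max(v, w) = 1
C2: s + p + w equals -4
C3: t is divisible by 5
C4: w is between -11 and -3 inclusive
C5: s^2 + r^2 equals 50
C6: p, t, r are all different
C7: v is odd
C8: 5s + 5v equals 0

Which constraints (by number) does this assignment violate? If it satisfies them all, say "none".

No — constraints 2 and 3 are not satisfied.

C1: max(1, -7) = 1 — OK.
C2: s + p + w = -1 + 5 + (-7) = -3, not -4 — violated.
C3: 12 = 5*2 + 2, so 5 does not divide 12 — violated.
C4: w = -7 lies in [-11, -3] — OK.
C5: s^2 + r^2 = (-1)^2 + (-7)^2 = 1 + 49 = 50 — OK.
C6: values 5, 12, -7 are pairwise distinct — OK.
C7: v = 1 is odd — OK.
C8: 5s + 5v = 5(-1) + 5(1) = 0 — OK.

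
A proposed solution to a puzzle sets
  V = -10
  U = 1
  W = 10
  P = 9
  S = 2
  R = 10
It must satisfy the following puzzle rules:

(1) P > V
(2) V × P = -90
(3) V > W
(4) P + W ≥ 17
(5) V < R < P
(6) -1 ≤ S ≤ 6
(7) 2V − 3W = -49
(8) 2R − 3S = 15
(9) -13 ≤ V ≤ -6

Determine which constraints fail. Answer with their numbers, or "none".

(1) P = 9, V = -10; 9 > -10 — satisfied.
(2) V × P = -10 × 9 = -90 — satisfied.
(3) V = -10, W = 10; -10 ≤ 10 (want >) — violated.
(4) P + W = 9 + 10 = 19; 19 ≥ 17 — satisfied.
(5) values -10, 10, 9; R = 10 is not < P = 9 — violated.
(6) S = 2 lies in [-1, 6] — satisfied.
(7) 2V − 3W = 2(-10) − 3(10) = -50, not -49 — violated.
(8) 2R − 3S = 2(10) − 3(2) = 14, not 15 — violated.
(9) V = -10 lies in [-13, -6] — satisfied.

Constraints 3, 5, 7, and 8 are violated.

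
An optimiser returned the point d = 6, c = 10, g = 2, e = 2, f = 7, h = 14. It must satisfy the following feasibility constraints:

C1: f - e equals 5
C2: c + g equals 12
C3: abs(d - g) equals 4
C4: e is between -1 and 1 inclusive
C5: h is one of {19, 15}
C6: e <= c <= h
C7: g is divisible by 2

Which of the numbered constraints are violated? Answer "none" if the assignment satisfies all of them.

Constraints 4 and 5 are violated.

C1: f - e = 7 - 2 = 5  holds
C2: c + g = 10 + 2 = 12  holds
C3: abs(6 - 2) = 4  holds
C4: e = 2 is outside [-1, 1]  fails
C5: h = 14 is not in {19, 15}  fails
C6: values 2 <= 10 <= 14  holds
C7: 2 / 2 = 1, so 2 divides 2  holds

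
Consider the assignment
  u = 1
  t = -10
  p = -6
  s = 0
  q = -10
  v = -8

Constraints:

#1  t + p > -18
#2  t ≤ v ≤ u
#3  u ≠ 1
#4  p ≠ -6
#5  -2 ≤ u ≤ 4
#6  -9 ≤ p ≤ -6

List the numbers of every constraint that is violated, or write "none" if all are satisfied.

The assignment fails constraints 3 and 4.

#1 t + p = -10 + (-6) = -16; -16 > -18  yes
#2 values -10 ≤ -8 ≤ 1  yes
#3 u = 1, but 1 is required to differ  no
#4 p = -6, but -6 is required to differ  no
#5 u = 1 lies in [-2, 4]  yes
#6 p = -6 lies in [-9, -6]  yes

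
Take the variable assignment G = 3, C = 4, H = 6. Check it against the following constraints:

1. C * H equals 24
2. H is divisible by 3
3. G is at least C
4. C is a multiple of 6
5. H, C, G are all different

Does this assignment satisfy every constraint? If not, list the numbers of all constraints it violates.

Violated: 3 and 4.

1. C * H = 4 * 6 = 24 — holds.
2. 6 / 3 = 2, so 3 divides 6 — holds.
3. G = 3, C = 4; 3 < 4 (want ≥) — fails.
4. 4 = 6*0 + 4, so 6 does not divide 4 — fails.
5. values 6, 4, 3 are pairwise distinct — holds.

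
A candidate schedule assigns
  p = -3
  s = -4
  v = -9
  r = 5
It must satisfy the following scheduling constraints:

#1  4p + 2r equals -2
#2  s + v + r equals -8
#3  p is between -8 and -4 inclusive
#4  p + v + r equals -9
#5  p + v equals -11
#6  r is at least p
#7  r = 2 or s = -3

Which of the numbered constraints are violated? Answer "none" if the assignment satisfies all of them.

#1 4p + 2r = 4(-3) + 2(5) = -2 — holds.
#2 s + v + r = -4 + (-9) + 5 = -8 — holds.
#3 p = -3 is outside [-8, -4] — fails.
#4 p + v + r = -3 + (-9) + 5 = -7, not -9 — fails.
#5 p + v = -3 + (-9) = -12, not -11 — fails.
#6 r = 5, p = -3; 5 ≥ -3 — holds.
#7 r = 5 ≠ 2 and s = -4 ≠ -3; both disjuncts false — fails.

Constraints 3, 4, 5, and 7 are violated.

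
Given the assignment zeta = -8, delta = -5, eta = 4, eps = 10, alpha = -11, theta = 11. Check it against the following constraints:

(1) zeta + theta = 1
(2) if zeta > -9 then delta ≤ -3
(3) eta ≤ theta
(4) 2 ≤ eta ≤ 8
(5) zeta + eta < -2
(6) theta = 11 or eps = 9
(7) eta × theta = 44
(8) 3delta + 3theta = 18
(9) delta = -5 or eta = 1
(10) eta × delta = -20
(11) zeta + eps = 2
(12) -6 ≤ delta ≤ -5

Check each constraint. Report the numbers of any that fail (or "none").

No — constraint 1 is not satisfied.

(1) zeta + theta = -8 + 11 = 3, not 1 — does not hold.
(2) zeta = -8 > -9, so we need delta ≤ -3; delta = -5 ≤ -3 — holds.
(3) eta = 4, theta = 11; 4 ≤ 11 — holds.
(4) eta = 4 lies in [2, 8] — holds.
(5) zeta + eta = -8 + 4 = -4; -4 < -2 — holds.
(6) theta = 11 = 11 (first disjunct) — holds.
(7) eta × theta = 4 × 11 = 44 — holds.
(8) 3delta + 3theta = 3(-5) + 3(11) = 18 — holds.
(9) delta = -5 = -5 (first disjunct) — holds.
(10) eta × delta = 4 × (-5) = -20 — holds.
(11) zeta + eps = -8 + 10 = 2 — holds.
(12) delta = -5 lies in [-6, -5] — holds.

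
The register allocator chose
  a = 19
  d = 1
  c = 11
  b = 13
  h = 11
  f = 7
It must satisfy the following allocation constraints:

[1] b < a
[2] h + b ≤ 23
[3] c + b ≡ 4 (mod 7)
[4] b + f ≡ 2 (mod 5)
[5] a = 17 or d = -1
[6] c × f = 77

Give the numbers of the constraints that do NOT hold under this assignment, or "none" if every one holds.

Constraints 2, 3, 4, 5 are violated.

[1] b = 13, a = 19; 13 < 19 — holds.
[2] h + b = 11 + 13 = 24; 24 > 23, bound 23 not met — does not hold.
[3] c + b = 24; 24 mod 7 = 3, not 4 — does not hold.
[4] b + f = 20; 20 mod 5 = 0, not 2 — does not hold.
[5] a = 19 ≠ 17 and d = 1 ≠ -1; both disjuncts false — does not hold.
[6] c × f = 11 × 7 = 77 — holds.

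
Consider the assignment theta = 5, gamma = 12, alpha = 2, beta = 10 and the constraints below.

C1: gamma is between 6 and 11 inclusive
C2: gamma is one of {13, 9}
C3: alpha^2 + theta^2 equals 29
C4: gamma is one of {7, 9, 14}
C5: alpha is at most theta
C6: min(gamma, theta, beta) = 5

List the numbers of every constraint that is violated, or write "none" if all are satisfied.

Constraints 1, 2, and 4 do not hold.

C1: gamma = 12 is outside [6, 11]  fails
C2: gamma = 12 is not in {13, 9}  fails
C3: alpha^2 + theta^2 = 2^2 + 5^2 = 4 + 25 = 29  holds
C4: gamma = 12 is not in {7, 9, 14}  fails
C5: alpha = 2, theta = 5; 2 ≤ 5  holds
C6: min(12, 5, 10) = 5  holds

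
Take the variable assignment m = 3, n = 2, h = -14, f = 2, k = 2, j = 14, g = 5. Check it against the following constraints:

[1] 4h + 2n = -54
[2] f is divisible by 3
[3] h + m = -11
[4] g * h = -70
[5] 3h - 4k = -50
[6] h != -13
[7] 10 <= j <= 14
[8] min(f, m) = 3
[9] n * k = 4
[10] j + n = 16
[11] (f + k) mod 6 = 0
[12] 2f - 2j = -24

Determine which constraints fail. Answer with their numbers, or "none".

The assignment fails constraints 1, 2, 8, 11.

[1] 4h + 2n = 4(-14) + 2(2) = -52, not -54 — fails.
[2] 2 = 3*0 + 2, so 3 does not divide 2 — fails.
[3] h + m = -14 + 3 = -11 — holds.
[4] g * h = 5 * (-14) = -70 — holds.
[5] 3h - 4k = 3(-14) - 4(2) = -50 — holds.
[6] h = -14, and -14 ≠ -13 — holds.
[7] j = 14 lies in [10, 14] — holds.
[8] min(2, 3) = 2, not 3 — fails.
[9] n * k = 2 * 2 = 4 — holds.
[10] j + n = 14 + 2 = 16 — holds.
[11] f + k = 4; 4 mod 6 = 4, not 0 — fails.
[12] 2f - 2j = 2(2) - 2(14) = -24 — holds.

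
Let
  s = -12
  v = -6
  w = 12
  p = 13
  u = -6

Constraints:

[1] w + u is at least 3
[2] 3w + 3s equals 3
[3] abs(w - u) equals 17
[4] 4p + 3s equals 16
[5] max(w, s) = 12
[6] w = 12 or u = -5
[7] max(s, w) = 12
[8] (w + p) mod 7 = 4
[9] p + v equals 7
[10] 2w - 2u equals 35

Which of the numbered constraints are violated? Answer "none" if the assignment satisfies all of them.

[1] w + u = 12 + (-6) = 6; 6 ≥ 3  true
[2] 3w + 3s = 3(12) + 3(-12) = 0, not 3  false
[3] abs(12 - (-6)) = 18, not 17  false
[4] 4p + 3s = 4(13) + 3(-12) = 16  true
[5] max(12, -12) = 12  true
[6] w = 12 = 12 (first disjunct)  true
[7] max(-12, 12) = 12  true
[8] w + p = 25; 25 mod 7 = 4  true
[9] p + v = 13 + (-6) = 7  true
[10] 2w - 2u = 2(12) - 2(-6) = 36, not 35  false

Constraints 2, 3, and 10 are violated.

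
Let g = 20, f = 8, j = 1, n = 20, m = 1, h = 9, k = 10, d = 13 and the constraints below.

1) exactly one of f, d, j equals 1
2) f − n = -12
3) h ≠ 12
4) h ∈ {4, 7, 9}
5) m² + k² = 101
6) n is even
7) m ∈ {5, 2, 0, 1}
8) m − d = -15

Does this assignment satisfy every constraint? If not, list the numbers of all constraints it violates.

Violated: 8.

1) f=8, d=13, j=1; 1 of them equals 1 — satisfied.
2) f − n = 8 − 20 = -12 — satisfied.
3) h = 9, and 9 ≠ 12 — satisfied.
4) h = 9 is in {4, 7, 9} — satisfied.
5) m² + k² = 1² + 10² = 1 + 100 = 101 — satisfied.
6) n = 20 is even — satisfied.
7) m = 1 is in {5, 2, 0, 1} — satisfied.
8) m − d = 1 − 13 = -12, not -15 — violated.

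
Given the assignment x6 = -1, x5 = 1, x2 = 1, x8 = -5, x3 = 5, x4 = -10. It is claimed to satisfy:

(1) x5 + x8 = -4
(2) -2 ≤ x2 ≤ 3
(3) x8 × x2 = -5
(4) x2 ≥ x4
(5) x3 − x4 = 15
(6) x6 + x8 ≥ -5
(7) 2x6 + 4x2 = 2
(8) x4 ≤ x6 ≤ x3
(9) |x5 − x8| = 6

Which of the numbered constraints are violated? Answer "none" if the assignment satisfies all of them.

(1) x5 + x8 = 1 + (-5) = -4 — OK.
(2) x2 = 1 lies in [-2, 3] — OK.
(3) x8 × x2 = -5 × 1 = -5 — OK.
(4) x2 = 1, x4 = -10; 1 ≥ -10 — OK.
(5) x3 − x4 = 5 − (-10) = 15 — OK.
(6) x6 + x8 = -1 + (-5) = -6; -6 < -5, bound -5 not met — violated.
(7) 2x6 + 4x2 = 2(-1) + 4(1) = 2 — OK.
(8) values -10 ≤ -1 ≤ 5 — OK.
(9) |1 − (-5)| = 6 — OK.

No — constraint 6 is not satisfied.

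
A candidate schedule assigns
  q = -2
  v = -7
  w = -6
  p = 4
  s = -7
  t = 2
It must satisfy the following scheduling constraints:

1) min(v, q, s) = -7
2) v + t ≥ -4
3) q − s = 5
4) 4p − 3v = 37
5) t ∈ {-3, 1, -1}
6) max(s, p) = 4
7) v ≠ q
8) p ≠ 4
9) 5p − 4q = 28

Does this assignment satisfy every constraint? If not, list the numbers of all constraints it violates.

1) min(-7, -2, -7) = -7  ✓
2) v + t = -7 + 2 = -5; -5 < -4, bound -4 not met  ✗
3) q − s = -2 − (-7) = 5  ✓
4) 4p − 3v = 4(4) − 3(-7) = 37  ✓
5) t = 2 is not in {-3, 1, -1}  ✗
6) max(-7, 4) = 4  ✓
7) v = -7, q = -2; distinct  ✓
8) p = 4, but 4 is required to differ  ✗
9) 5p − 4q = 5(4) − 4(-2) = 28  ✓

Violated: 2, 5, and 8.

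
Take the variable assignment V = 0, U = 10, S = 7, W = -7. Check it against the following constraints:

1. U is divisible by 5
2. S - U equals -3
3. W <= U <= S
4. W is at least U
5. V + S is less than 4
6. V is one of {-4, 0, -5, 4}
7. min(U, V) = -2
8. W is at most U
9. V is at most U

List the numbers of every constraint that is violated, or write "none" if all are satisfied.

The assignment fails constraints 3, 4, 5, 7.

1. 10 / 5 = 2, so 5 divides 10 — OK.
2. S - U = 7 - 10 = -3 — OK.
3. values -7, 10, 7; U = 10 is not <= S = 7 — violated.
4. W = -7, U = 10; -7 < 10 (want ≥) — violated.
5. V + S = 0 + 7 = 7; 7 ≥ 4, bound 4 not met — violated.
6. V = 0 is in {-4, 0, -5, 4} — OK.
7. min(10, 0) = 0, not -2 — violated.
8. W = -7, U = 10; -7 ≤ 10 — OK.
9. V = 0, U = 10; 0 ≤ 10 — OK.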